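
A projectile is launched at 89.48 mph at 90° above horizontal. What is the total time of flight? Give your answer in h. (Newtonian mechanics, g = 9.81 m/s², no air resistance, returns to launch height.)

v₀ = 89.48 mph × 0.44704 = 40.0011 m/s
T = 2 × v₀ × sin(θ) / g = 2 × 40.0011 × sin(90°) / 9.81 = 2 × 40.0011 × 1.0 / 9.81 = 8.15517 s
T = 8.15517 s / 3600.0 = 0.002265 h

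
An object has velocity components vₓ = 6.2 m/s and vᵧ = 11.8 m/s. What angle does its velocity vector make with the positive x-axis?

θ = arctan(vᵧ/vₓ) = arctan(11.8/6.2) = 62.28°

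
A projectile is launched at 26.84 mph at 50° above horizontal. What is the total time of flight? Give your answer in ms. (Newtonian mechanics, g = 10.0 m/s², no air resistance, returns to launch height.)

v₀ = 26.84 mph × 0.44704 = 11.9986 m/s
T = 2 × v₀ × sin(θ) / g = 2 × 11.9986 × sin(50°) / 10.0 = 2 × 11.9986 × 0.766044 / 10.0 = 1.83829 s
T = 1.83829 s / 0.001 = 1838 ms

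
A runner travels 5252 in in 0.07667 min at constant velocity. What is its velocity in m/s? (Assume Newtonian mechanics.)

d = 5252 in × 0.0254 = 133.401 m
t = 0.07667 min × 60.0 = 4.6002 s
v = d / t = 133.401 / 4.6002 = 29.0 m/s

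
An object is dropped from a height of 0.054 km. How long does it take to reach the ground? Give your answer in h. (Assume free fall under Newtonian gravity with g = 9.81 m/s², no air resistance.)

h = 0.054 km × 1000.0 = 54.0 m
t = √(2h/g) = √(2 × 54.0 / 9.81) = 3.31801 s
t = 3.31801 s / 3600.0 = 0.0009217 h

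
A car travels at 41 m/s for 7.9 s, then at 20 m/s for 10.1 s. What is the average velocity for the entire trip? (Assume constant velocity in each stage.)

d₁ = v₁t₁ = 41 × 7.9 = 323.9 m
d₂ = v₂t₂ = 20 × 10.1 = 202.0 m
d_total = 525.9 m, t_total = 18.0 s
v_avg = d_total/t_total = 525.9/18.0 = 29.22 m/s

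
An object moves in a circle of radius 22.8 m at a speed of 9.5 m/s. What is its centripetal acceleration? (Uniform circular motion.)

a_c = v²/r = 9.5²/22.8 = 90.25/22.8 = 3.96 m/s²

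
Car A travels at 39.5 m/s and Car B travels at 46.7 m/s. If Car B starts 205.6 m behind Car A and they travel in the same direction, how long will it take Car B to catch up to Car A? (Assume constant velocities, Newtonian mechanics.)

Relative speed: v_rel = 46.7 - 39.5 = 7.2 m/s
Time to catch: t = d₀/v_rel = 205.6/7.2 = 28.56 s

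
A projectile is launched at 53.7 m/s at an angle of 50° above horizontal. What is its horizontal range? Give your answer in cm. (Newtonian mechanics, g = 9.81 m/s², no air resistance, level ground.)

R = v₀² × sin(2θ) / g = 53.7² × sin(2 × 50°) / 9.81 = 2883.69 × 0.984808 / 9.81 = 289.488 m
R = 289.488 m / 0.01 = 28950 cm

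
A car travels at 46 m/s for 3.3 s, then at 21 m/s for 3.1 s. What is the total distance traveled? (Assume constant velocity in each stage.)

d₁ = v₁t₁ = 46 × 3.3 = 151.8 m
d₂ = v₂t₂ = 21 × 3.1 = 65.1 m
d_total = 151.8 + 65.1 = 216.9 m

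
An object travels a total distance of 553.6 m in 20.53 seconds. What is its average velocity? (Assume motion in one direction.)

v_avg = Δd / Δt = 553.6 / 20.53 = 26.97 m/s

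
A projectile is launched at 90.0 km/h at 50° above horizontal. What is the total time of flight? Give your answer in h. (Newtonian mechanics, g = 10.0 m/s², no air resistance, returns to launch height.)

v₀ = 90.0 km/h × 0.2777777777777778 = 25.0 m/s
T = 2 × v₀ × sin(θ) / g = 2 × 25.0 × sin(50°) / 10.0 = 2 × 25.0 × 0.766044 / 10.0 = 3.83022 s
T = 3.83022 s / 3600.0 = 0.001064 h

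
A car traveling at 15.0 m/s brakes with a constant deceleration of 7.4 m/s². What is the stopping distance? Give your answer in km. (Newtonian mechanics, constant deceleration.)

d = v₀² / (2a) = 15.0² / (2 × 7.4) = 225.0 / 14.8 = 15.2027 m
d = 15.2027 m / 1000.0 = 0.0152 km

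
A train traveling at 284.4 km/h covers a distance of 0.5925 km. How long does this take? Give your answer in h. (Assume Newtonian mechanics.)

d = 0.5925 km × 1000.0 = 592.5 m
v = 284.4 km/h × 0.2777777777777778 = 79.0 m/s
t = d / v = 592.5 / 79.0 = 7.5 s
t = 7.5 s / 3600.0 = 0.002083 h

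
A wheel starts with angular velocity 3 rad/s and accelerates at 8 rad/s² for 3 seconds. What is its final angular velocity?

ω = ω₀ + αt = 3 + 8 × 3 = 27 rad/s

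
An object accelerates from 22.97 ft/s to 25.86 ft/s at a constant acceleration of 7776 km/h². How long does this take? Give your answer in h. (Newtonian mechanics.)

v₀ = 22.97 ft/s × 0.3048 = 7.00126 m/s
v = 25.86 ft/s × 0.3048 = 7.88213 m/s
a = 7776 km/h² × 7.716049382716049e-05 = 0.6 m/s²
t = (v - v₀) / a = (7.88213 - 7.00126) / 0.6 = 1.46812 s
t = 1.46812 s / 3600.0 = 0.0004078 h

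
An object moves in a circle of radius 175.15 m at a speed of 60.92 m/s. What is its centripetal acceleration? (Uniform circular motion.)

a_c = v²/r = 60.92²/175.15 = 3711.2464/175.15 = 21.19 m/s²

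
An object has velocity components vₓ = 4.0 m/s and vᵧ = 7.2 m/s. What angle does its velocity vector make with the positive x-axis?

θ = arctan(vᵧ/vₓ) = arctan(7.2/4.0) = 60.95°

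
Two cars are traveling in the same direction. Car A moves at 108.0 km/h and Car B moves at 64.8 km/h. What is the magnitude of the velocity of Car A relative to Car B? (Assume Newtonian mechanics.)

v_rel = |v_A - v_B| = |108.0 - 64.8| = 43.2 km/h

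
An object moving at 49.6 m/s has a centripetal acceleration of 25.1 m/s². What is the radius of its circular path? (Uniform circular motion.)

r = v²/a_c = 49.6²/25.1 = 98.01 m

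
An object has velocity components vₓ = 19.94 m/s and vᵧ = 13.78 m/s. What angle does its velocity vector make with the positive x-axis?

θ = arctan(vᵧ/vₓ) = arctan(13.78/19.94) = 34.65°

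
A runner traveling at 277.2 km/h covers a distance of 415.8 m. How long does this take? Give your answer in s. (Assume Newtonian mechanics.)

v = 277.2 km/h × 0.2777777777777778 = 77.0 m/s
t = d / v = 415.8 / 77.0 = 5.4 s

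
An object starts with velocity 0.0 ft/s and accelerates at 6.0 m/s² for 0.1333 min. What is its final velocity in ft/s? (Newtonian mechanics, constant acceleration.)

v₀ = 0.0 ft/s × 0.3048 = 0.0 m/s
t = 0.1333 min × 60.0 = 7.998 s
v = v₀ + a × t = 0.0 + 6.0 × 7.998 = 47.988 m/s
v = 47.988 m/s / 0.3048 = 157.4 ft/s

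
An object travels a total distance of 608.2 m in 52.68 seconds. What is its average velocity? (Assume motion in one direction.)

v_avg = Δd / Δt = 608.2 / 52.68 = 11.55 m/s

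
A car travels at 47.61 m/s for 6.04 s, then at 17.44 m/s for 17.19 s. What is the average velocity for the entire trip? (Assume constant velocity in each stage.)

d₁ = v₁t₁ = 47.61 × 6.04 = 287.5644 m
d₂ = v₂t₂ = 17.44 × 17.19 = 299.7936 m
d_total = 587.358 m, t_total = 23.23 s
v_avg = d_total/t_total = 587.358/23.23 = 25.28 m/s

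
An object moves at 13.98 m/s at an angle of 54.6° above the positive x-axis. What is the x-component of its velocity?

vₓ = v cos(θ) = 13.98 × cos(54.6°) = 8.1 m/s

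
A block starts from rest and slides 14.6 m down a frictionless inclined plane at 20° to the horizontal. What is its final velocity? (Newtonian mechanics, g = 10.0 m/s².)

a = g sin(θ) = 10.0 × sin(20°) = 3.4202 m/s²
v = √(2ad) = √(2 × 3.4202 × 14.6) = 9.99 m/s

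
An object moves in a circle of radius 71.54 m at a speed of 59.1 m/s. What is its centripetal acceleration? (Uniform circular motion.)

a_c = v²/r = 59.1²/71.54 = 3492.81/71.54 = 48.82 m/s²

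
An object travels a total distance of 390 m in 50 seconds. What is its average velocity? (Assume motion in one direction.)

v_avg = Δd / Δt = 390 / 50 = 7.8 m/s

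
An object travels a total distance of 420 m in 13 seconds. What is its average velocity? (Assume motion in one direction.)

v_avg = Δd / Δt = 420 / 13 = 32.31 m/s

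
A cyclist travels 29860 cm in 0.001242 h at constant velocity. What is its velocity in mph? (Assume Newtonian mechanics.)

d = 29860 cm × 0.01 = 298.6 m
t = 0.001242 h × 3600.0 = 4.4712 s
v = d / t = 298.6 / 4.4712 = 66.783 m/s
v = 66.783 m/s / 0.44704 = 149.4 mph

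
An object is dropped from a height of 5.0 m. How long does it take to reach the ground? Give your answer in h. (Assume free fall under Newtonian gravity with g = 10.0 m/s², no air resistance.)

t = √(2h/g) = √(2 × 5.0 / 10.0) = 1.0 s
t = 1.0 s / 3600.0 = 0.0002778 h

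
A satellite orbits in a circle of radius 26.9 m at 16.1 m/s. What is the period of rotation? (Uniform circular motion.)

T = 2πr/v = 2π×26.9/16.1 = 10.5 s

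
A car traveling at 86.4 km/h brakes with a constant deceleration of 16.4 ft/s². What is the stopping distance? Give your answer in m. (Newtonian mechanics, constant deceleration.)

v₀ = 86.4 km/h × 0.2777777777777778 = 24.0 m/s
a = 16.4 ft/s² × 0.3048 = 4.99872 m/s²
d = v₀² / (2a) = 24.0² / (2 × 4.99872) = 576.0 / 9.99744 = 57.61 m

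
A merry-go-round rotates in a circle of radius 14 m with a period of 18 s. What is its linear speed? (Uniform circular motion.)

v = 2πr/T = 2π×14/18 = 4.89 m/s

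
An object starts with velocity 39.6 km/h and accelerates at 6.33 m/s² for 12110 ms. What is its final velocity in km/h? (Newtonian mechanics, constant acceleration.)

v₀ = 39.6 km/h × 0.2777777777777778 = 11.0 m/s
t = 12110 ms × 0.001 = 12.11 s
v = v₀ + a × t = 11.0 + 6.33 × 12.11 = 87.6563 m/s
v = 87.6563 m/s / 0.2777777777777778 = 315.6 km/h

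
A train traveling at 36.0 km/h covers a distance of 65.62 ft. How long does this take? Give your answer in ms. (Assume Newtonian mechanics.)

d = 65.62 ft × 0.3048 = 20.001 m
v = 36.0 km/h × 0.2777777777777778 = 10.0 m/s
t = d / v = 20.001 / 10.0 = 2.0001 s
t = 2.0001 s / 0.001 = 2000 ms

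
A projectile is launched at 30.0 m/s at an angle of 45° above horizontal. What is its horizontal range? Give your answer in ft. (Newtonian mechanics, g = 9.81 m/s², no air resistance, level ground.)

R = v₀² × sin(2θ) / g = 30.0² × sin(2 × 45°) / 9.81 = 900.0 × 1.0 / 9.81 = 91.7431 m
R = 91.7431 m / 0.3048 = 301.0 ft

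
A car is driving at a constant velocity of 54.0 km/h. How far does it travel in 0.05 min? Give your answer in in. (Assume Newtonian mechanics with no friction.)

v = 54.0 km/h × 0.2777777777777778 = 15.0 m/s
t = 0.05 min × 60.0 = 3.0 s
d = v × t = 15.0 × 3.0 = 45.0 m
d = 45.0 m / 0.0254 = 1772 in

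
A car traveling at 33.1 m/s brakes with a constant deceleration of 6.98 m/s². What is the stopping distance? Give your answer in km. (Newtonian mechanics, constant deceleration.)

d = v₀² / (2a) = 33.1² / (2 × 6.98) = 1095.61 / 13.96 = 78.4821 m
d = 78.4821 m / 1000.0 = 0.07848 km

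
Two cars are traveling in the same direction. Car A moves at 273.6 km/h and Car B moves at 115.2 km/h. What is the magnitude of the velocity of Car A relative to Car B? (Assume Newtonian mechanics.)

v_rel = |v_A - v_B| = |273.6 - 115.2| = 158.4 km/h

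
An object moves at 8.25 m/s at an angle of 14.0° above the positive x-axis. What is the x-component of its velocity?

vₓ = v cos(θ) = 8.25 × cos(14.0°) = 8.0 m/s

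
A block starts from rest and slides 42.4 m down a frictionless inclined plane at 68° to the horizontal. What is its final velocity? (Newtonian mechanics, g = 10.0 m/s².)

a = g sin(θ) = 10.0 × sin(68°) = 9.2718 m/s²
v = √(2ad) = √(2 × 9.2718 × 42.4) = 28.04 m/s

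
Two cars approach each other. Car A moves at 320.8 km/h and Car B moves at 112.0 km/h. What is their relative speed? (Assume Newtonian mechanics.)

v_rel = v_A + v_B = 320.8 + 112.0 = 432.8 km/h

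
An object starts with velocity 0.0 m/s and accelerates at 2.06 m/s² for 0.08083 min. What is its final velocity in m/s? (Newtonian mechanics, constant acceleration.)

t = 0.08083 min × 60.0 = 4.8498 s
v = v₀ + a × t = 0.0 + 2.06 × 4.8498 = 9.991 m/s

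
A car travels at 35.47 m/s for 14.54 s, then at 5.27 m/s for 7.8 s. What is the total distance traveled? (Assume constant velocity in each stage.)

d₁ = v₁t₁ = 35.47 × 14.54 = 515.7338 m
d₂ = v₂t₂ = 5.27 × 7.8 = 41.106 m
d_total = 515.7338 + 41.106 = 556.84 m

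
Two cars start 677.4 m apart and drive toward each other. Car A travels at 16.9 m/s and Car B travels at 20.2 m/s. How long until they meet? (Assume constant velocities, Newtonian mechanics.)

Combined speed: v_combined = 16.9 + 20.2 = 37.1 m/s
Time to meet: t = d/v_combined = 677.4/37.1 = 18.26 s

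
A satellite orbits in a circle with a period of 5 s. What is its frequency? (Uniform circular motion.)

f = 1/T = 1/5 = 0.2 Hz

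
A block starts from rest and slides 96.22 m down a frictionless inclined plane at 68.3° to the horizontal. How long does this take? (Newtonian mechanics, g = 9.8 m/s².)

a = g sin(θ) = 9.8 × sin(68.3°) = 9.1055 m/s²
t = √(2d/a) = √(2 × 96.22 / 9.1055) = 4.6 s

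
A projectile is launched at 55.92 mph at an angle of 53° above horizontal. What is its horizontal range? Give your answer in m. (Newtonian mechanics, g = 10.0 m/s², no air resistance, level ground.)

v₀ = 55.92 mph × 0.44704 = 24.9985 m/s
R = v₀² × sin(2θ) / g = 24.9985² × sin(2 × 53°) / 10.0 = 624.925 × 0.961262 / 10.0 = 60.07 m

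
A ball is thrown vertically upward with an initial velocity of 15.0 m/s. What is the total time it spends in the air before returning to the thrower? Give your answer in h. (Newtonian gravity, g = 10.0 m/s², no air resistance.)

t_total = 2 × v₀ / g = 2 × 15.0 / 10.0 = 3.0 s
t_total = 3.0 s / 3600.0 = 0.0008333 h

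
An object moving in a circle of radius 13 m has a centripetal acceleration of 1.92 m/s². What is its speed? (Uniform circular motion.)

v = √(a_c × r) = √(1.92 × 13) = 5.0 m/s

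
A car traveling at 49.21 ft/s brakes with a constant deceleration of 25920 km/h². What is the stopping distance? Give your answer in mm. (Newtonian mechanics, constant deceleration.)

v₀ = 49.21 ft/s × 0.3048 = 14.9992 m/s
a = 25920 km/h² × 7.716049382716049e-05 = 2.0 m/s²
d = v₀² / (2a) = 14.9992² / (2 × 2.0) = 224.976 / 4.0 = 56.244 m
d = 56.244 m / 0.001 = 56240 mm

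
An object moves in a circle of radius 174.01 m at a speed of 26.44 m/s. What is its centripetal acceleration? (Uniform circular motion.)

a_c = v²/r = 26.44²/174.01 = 699.0736/174.01 = 4.02 m/s²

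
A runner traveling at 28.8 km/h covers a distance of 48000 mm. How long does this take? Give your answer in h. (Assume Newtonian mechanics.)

d = 48000 mm × 0.001 = 48.0 m
v = 28.8 km/h × 0.2777777777777778 = 8.0 m/s
t = d / v = 48.0 / 8.0 = 6.0 s
t = 6.0 s / 3600.0 = 0.001667 h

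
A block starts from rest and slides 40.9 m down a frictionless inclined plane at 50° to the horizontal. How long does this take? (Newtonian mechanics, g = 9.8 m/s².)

a = g sin(θ) = 9.8 × sin(50°) = 7.5072 m/s²
t = √(2d/a) = √(2 × 40.9 / 7.5072) = 3.3 s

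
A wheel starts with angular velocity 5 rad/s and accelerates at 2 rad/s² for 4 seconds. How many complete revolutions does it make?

θ = ω₀t + ½αt² = 5×4 + ½×2×4² = 36.0 rad
Total revolutions = θ/(2π) = 36.0/(2π) = 5.73
Complete revolutions = ⌊5.73⌋ = 5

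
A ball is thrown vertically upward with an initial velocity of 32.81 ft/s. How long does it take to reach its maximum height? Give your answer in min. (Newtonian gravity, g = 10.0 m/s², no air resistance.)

v₀ = 32.81 ft/s × 0.3048 = 10.0005 m/s
t_up = v₀ / g = 10.0005 / 10.0 = 1.00005 s
t_up = 1.00005 s / 60.0 = 0.01667 min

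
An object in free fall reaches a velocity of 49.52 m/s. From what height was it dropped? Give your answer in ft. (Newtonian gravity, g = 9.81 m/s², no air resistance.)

h = v² / (2g) = 49.52² / (2 × 9.81) = 124.986 m
h = 124.986 m / 0.3048 = 410.1 ft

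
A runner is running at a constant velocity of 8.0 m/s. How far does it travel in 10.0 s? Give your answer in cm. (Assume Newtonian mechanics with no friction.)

d = v × t = 8.0 × 10.0 = 80.0 m
d = 80.0 m / 0.01 = 8000 cm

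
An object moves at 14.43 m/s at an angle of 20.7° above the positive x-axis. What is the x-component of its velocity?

vₓ = v cos(θ) = 14.43 × cos(20.7°) = 13.5 m/s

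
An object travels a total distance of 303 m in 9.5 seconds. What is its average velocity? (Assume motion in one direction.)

v_avg = Δd / Δt = 303 / 9.5 = 31.89 m/s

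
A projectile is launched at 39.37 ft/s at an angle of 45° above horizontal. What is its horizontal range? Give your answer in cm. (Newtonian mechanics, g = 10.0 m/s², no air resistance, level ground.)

v₀ = 39.37 ft/s × 0.3048 = 12.0 m/s
R = v₀² × sin(2θ) / g = 12.0² × sin(2 × 45°) / 10.0 = 144.0 × 1.0 / 10.0 = 14.4 m
R = 14.4 m / 0.01 = 1440 cm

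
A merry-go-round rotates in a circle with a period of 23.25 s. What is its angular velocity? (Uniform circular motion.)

ω = 2π/T = 2π/23.25 = 0.2702 rad/s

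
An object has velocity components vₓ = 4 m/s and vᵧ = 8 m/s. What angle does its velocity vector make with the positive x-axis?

θ = arctan(vᵧ/vₓ) = arctan(8/4) = 63.43°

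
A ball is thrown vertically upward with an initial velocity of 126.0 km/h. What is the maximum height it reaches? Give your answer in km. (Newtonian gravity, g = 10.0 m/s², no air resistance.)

v₀ = 126.0 km/h × 0.2777777777777778 = 35.0 m/s
h_max = v₀² / (2g) = 35.0² / (2 × 10.0) = 1225.0 / 20.0 = 61.25 m
h_max = 61.25 m / 1000.0 = 0.06125 km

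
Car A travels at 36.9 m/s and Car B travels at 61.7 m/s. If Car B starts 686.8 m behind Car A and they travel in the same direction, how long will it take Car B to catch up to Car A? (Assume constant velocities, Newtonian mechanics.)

Relative speed: v_rel = 61.7 - 36.9 = 24.8 m/s
Time to catch: t = d₀/v_rel = 686.8/24.8 = 27.69 s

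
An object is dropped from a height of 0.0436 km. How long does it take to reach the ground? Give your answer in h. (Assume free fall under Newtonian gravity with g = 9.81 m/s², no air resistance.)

h = 0.0436 km × 1000.0 = 43.6 m
t = √(2h/g) = √(2 × 43.6 / 9.81) = 2.98142 s
t = 2.98142 s / 3600.0 = 0.0008282 h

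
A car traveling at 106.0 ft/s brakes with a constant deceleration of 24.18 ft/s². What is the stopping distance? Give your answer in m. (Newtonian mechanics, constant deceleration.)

v₀ = 106.0 ft/s × 0.3048 = 32.3088 m/s
a = 24.18 ft/s² × 0.3048 = 7.37006 m/s²
d = v₀² / (2a) = 32.3088² / (2 × 7.37006) = 1043.86 / 14.7401 = 70.82 m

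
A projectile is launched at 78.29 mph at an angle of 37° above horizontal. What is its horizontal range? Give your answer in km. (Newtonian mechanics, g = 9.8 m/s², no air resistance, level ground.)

v₀ = 78.29 mph × 0.44704 = 34.99876 m/s
R = v₀² × sin(2θ) / g = 34.99876² × sin(2 × 37°) / 9.8 = 1224.913 × 0.9612617 / 9.8 = 120.1492 m
R = 120.1492 m / 1000.0 = 0.1201 km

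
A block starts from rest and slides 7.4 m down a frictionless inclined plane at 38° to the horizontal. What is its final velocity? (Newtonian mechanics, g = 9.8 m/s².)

a = g sin(θ) = 9.8 × sin(38°) = 6.0335 m/s²
v = √(2ad) = √(2 × 6.0335 × 7.4) = 9.45 m/s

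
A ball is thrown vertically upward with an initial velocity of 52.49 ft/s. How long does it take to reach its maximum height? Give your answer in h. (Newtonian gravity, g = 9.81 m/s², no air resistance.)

v₀ = 52.49 ft/s × 0.3048 = 15.999 m/s
t_up = v₀ / g = 15.999 / 9.81 = 1.63089 s
t_up = 1.63089 s / 3600.0 = 0.000453 h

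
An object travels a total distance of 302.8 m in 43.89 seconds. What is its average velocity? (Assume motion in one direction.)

v_avg = Δd / Δt = 302.8 / 43.89 = 6.9 m/s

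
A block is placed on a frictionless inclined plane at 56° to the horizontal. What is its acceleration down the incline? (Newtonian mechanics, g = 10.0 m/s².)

a = g sin(θ) = 10.0 × sin(56°) = 10.0 × 0.829 = 8.29 m/s²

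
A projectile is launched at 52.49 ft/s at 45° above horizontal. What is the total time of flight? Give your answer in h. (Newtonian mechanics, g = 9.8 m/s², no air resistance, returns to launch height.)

v₀ = 52.49 ft/s × 0.3048 = 15.999 m/s
T = 2 × v₀ × sin(θ) / g = 2 × 15.999 × sin(45°) / 9.8 = 2 × 15.999 × 0.707107 / 9.8 = 2.30878 s
T = 2.30878 s / 3600.0 = 0.0006413 h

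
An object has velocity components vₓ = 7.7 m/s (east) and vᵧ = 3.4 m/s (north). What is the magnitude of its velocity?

|v| = √(vₓ² + vᵧ²) = √(7.7² + 3.4²) = √(70.85) = 8.42 m/s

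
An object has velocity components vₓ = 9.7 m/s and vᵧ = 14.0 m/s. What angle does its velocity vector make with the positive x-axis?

θ = arctan(vᵧ/vₓ) = arctan(14.0/9.7) = 55.28°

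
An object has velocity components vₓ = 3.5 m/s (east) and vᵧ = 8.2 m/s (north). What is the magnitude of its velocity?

|v| = √(vₓ² + vᵧ²) = √(3.5² + 8.2²) = √(79.49) = 8.92 m/s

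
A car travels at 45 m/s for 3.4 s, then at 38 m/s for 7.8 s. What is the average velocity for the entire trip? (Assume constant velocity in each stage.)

d₁ = v₁t₁ = 45 × 3.4 = 153.0 m
d₂ = v₂t₂ = 38 × 7.8 = 296.4 m
d_total = 449.4 m, t_total = 11.2 s
v_avg = d_total/t_total = 449.4/11.2 = 40.12 m/s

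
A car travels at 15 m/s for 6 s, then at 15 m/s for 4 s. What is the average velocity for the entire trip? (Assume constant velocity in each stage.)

d₁ = v₁t₁ = 15 × 6 = 90 m
d₂ = v₂t₂ = 15 × 4 = 60 m
d_total = 150 m, t_total = 10 s
v_avg = d_total/t_total = 150/10 = 15.0 m/s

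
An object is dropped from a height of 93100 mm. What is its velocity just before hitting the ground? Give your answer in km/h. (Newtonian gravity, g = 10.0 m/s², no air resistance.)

h = 93100 mm × 0.001 = 93.1 m
v = √(2gh) = √(2 × 10.0 × 93.1) = 43.1509 m/s
v = 43.1509 m/s / 0.2777777777777778 = 155.3 km/h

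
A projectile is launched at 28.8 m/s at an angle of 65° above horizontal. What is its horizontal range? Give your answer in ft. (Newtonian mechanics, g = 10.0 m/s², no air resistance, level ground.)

R = v₀² × sin(2θ) / g = 28.8² × sin(2 × 65°) / 10.0 = 829.44 × 0.766044 / 10.0 = 63.5388 m
R = 63.5388 m / 0.3048 = 208.5 ft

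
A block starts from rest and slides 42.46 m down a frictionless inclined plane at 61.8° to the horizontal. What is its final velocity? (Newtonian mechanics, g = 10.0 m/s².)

a = g sin(θ) = 10.0 × sin(61.8°) = 8.813 m/s²
v = √(2ad) = √(2 × 8.813 × 42.46) = 27.36 m/s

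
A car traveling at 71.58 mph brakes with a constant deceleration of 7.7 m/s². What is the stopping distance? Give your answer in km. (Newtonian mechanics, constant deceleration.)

v₀ = 71.58 mph × 0.44704 = 31.9991 m/s
d = v₀² / (2a) = 31.9991² / (2 × 7.7) = 1023.94 / 15.4 = 66.4896 m
d = 66.4896 m / 1000.0 = 0.06649 km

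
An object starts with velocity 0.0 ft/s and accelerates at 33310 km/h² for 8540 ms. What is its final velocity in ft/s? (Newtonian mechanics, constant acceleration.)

v₀ = 0.0 ft/s × 0.3048 = 0.0 m/s
a = 33310 km/h² × 7.716049382716049e-05 = 2.57022 m/s²
t = 8540 ms × 0.001 = 8.54 s
v = v₀ + a × t = 0.0 + 2.57022 × 8.54 = 21.9497 m/s
v = 21.9497 m/s / 0.3048 = 72.01 ft/s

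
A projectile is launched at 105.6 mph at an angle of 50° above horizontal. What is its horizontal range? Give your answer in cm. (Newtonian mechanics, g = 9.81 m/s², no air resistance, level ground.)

v₀ = 105.6 mph × 0.44704 = 47.2074 m/s
R = v₀² × sin(2θ) / g = 47.2074² × sin(2 × 50°) / 9.81 = 2228.54 × 0.984808 / 9.81 = 223.719 m
R = 223.719 m / 0.01 = 22370 cm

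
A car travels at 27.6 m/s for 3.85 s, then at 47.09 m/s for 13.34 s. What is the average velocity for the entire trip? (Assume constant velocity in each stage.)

d₁ = v₁t₁ = 27.6 × 3.85 = 106.26 m
d₂ = v₂t₂ = 47.09 × 13.34 = 628.1806 m
d_total = 734.4406 m, t_total = 17.19 s
v_avg = d_total/t_total = 734.4406/17.19 = 42.72 m/s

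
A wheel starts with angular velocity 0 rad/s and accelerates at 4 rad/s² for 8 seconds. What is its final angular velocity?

ω = ω₀ + αt = 0 + 4 × 8 = 32 rad/s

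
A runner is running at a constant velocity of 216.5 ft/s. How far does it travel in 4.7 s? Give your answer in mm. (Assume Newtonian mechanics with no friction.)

v = 216.5 ft/s × 0.3048 = 65.9892 m/s
d = v × t = 65.9892 × 4.7 = 310.149 m
d = 310.149 m / 0.001 = 310100 mm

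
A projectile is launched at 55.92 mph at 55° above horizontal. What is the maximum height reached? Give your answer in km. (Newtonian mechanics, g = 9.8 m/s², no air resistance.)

v₀ = 55.92 mph × 0.44704 = 24.9985 m/s
H = v₀² × sin²(θ) / (2g) = 24.9985² × sin(55°)² / (2 × 9.8) = 624.925 × 0.67101 / 19.6 = 21.3944 m
H = 21.3944 m / 1000.0 = 0.02139 km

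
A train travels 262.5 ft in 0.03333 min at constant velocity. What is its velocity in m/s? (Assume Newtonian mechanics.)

d = 262.5 ft × 0.3048 = 80.01 m
t = 0.03333 min × 60.0 = 1.9998 s
v = d / t = 80.01 / 1.9998 = 40.01 m/s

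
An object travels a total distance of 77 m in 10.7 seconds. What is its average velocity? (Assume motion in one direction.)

v_avg = Δd / Δt = 77 / 10.7 = 7.2 m/s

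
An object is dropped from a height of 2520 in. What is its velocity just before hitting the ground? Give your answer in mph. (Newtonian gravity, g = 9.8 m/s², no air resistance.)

h = 2520 in × 0.0254 = 64.008 m
v = √(2gh) = √(2 × 9.8 × 64.008) = 35.4197 m/s
v = 35.4197 m/s / 0.44704 = 79.23 mph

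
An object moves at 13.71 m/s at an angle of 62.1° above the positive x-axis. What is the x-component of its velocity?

vₓ = v cos(θ) = 13.71 × cos(62.1°) = 6.42 m/s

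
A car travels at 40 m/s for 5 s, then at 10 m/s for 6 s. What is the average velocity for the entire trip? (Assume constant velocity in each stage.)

d₁ = v₁t₁ = 40 × 5 = 200 m
d₂ = v₂t₂ = 10 × 6 = 60 m
d_total = 260 m, t_total = 11 s
v_avg = d_total/t_total = 260/11 = 23.64 m/s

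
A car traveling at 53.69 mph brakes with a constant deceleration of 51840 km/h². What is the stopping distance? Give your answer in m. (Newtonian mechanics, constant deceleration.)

v₀ = 53.69 mph × 0.44704 = 24.0016 m/s
a = 51840 km/h² × 7.716049382716049e-05 = 4.0 m/s²
d = v₀² / (2a) = 24.0016² / (2 × 4.0) = 576.077 / 8.0 = 72.01 m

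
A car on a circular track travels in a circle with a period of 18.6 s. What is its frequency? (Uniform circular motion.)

f = 1/T = 1/18.6 = 0.0538 Hz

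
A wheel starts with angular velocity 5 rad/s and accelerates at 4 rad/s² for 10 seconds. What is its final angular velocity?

ω = ω₀ + αt = 5 + 4 × 10 = 45 rad/s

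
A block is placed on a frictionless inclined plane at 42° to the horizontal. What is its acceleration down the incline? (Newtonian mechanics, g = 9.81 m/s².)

a = g sin(θ) = 9.81 × sin(42°) = 9.81 × 0.6691 = 6.56 m/s²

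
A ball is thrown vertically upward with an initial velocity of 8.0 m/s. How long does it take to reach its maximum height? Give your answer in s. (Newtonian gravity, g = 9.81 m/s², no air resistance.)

t_up = v₀ / g = 8.0 / 9.81 = 0.8155 s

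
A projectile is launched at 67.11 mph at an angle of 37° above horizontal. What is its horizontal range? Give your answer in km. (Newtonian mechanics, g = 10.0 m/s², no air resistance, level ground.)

v₀ = 67.11 mph × 0.44704 = 30.0009 m/s
R = v₀² × sin(2θ) / g = 30.0009² × sin(2 × 37°) / 10.0 = 900.054 × 0.961262 / 10.0 = 86.5188 m
R = 86.5188 m / 1000.0 = 0.08652 km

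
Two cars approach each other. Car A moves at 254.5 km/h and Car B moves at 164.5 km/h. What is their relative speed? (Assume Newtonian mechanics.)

v_rel = v_A + v_B = 254.5 + 164.5 = 419.0 km/h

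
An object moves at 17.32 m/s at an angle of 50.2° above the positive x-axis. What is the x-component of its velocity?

vₓ = v cos(θ) = 17.32 × cos(50.2°) = 11.09 m/s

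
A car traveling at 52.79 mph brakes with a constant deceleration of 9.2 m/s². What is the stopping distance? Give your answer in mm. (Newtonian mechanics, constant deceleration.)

v₀ = 52.79 mph × 0.44704 = 23.5992 m/s
d = v₀² / (2a) = 23.5992² / (2 × 9.2) = 556.922 / 18.4 = 30.2675 m
d = 30.2675 m / 0.001 = 30270 mm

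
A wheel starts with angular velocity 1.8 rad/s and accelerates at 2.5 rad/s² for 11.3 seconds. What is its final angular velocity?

ω = ω₀ + αt = 1.8 + 2.5 × 11.3 = 30.05 rad/s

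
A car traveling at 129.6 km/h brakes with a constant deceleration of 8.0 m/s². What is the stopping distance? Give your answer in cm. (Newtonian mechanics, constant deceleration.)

v₀ = 129.6 km/h × 0.2777777777777778 = 36.0 m/s
d = v₀² / (2a) = 36.0² / (2 × 8.0) = 1296.0 / 16.0 = 81.0 m
d = 81.0 m / 0.01 = 8100 cm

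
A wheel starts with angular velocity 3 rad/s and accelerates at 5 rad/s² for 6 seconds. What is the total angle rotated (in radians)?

θ = ω₀t + ½αt² = 3×6 + ½×5×6² = 108.0 rad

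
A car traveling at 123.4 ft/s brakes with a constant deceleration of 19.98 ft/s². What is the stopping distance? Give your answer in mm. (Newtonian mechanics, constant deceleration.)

v₀ = 123.4 ft/s × 0.3048 = 37.6123 m/s
a = 19.98 ft/s² × 0.3048 = 6.0899 m/s²
d = v₀² / (2a) = 37.6123² / (2 × 6.0899) = 1414.69 / 12.1798 = 116.151 m
d = 116.151 m / 0.001 = 116200 mm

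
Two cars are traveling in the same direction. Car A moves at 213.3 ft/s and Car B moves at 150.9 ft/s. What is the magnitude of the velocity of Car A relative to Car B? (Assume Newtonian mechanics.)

v_rel = |v_A - v_B| = |213.3 - 150.9| = 62.4 ft/s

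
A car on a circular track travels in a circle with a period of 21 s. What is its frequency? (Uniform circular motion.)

f = 1/T = 1/21 = 0.0476 Hz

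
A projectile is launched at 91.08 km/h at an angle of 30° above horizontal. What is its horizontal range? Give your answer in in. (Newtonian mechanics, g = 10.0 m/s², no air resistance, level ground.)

v₀ = 91.08 km/h × 0.2777777777777778 = 25.3 m/s
R = v₀² × sin(2θ) / g = 25.3² × sin(2 × 30°) / 10.0 = 640.09 × 0.866025 / 10.0 = 55.4334 m
R = 55.4334 m / 0.0254 = 2182 in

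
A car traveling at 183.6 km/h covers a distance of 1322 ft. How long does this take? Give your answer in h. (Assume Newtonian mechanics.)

d = 1322 ft × 0.3048 = 402.946 m
v = 183.6 km/h × 0.2777777777777778 = 51.0 m/s
t = d / v = 402.946 / 51.0 = 7.9009 s
t = 7.9009 s / 3600.0 = 0.002195 h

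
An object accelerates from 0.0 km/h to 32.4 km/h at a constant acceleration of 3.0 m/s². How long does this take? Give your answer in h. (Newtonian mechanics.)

v₀ = 0.0 km/h × 0.2777777777777778 = 0.0 m/s
v = 32.4 km/h × 0.2777777777777778 = 9.0 m/s
t = (v - v₀) / a = (9.0 - 0.0) / 3.0 = 3.0 s
t = 3.0 s / 3600.0 = 0.0008333 h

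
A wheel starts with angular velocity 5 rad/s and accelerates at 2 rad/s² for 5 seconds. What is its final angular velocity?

ω = ω₀ + αt = 5 + 2 × 5 = 15 rad/s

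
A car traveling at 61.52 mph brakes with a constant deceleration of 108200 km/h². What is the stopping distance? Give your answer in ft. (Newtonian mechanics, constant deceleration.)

v₀ = 61.52 mph × 0.44704 = 27.5019 m/s
a = 108200 km/h² × 7.716049382716049e-05 = 8.34877 m/s²
d = v₀² / (2a) = 27.5019² / (2 × 8.34877) = 756.355 / 16.6975 = 45.2975 m
d = 45.2975 m / 0.3048 = 148.6 ft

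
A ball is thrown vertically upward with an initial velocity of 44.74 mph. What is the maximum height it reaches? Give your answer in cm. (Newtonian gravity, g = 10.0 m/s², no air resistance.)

v₀ = 44.74 mph × 0.44704 = 20.0006 m/s
h_max = v₀² / (2g) = 20.0006² / (2 × 10.0) = 400.024 / 20.0 = 20.0012 m
h_max = 20.0012 m / 0.01 = 2000 cm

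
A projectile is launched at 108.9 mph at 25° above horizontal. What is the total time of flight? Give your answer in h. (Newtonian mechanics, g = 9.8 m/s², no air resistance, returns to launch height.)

v₀ = 108.9 mph × 0.44704 = 48.6827 m/s
T = 2 × v₀ × sin(θ) / g = 2 × 48.6827 × sin(25°) / 9.8 = 2 × 48.6827 × 0.422618 / 9.8 = 4.19881 s
T = 4.19881 s / 3600.0 = 0.001166 h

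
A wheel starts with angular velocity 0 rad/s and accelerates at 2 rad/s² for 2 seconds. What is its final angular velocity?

ω = ω₀ + αt = 0 + 2 × 2 = 4 rad/s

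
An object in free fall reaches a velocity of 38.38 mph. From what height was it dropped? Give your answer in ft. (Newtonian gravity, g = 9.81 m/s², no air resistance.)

v = 38.38 mph × 0.44704 = 17.1574 m/s
h = v² / (2g) = 17.1574² / (2 × 9.81) = 15.0039 m
h = 15.0039 m / 0.3048 = 49.23 ft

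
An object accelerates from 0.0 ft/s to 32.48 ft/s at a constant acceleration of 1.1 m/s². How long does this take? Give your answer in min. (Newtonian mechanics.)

v₀ = 0.0 ft/s × 0.3048 = 0.0 m/s
v = 32.48 ft/s × 0.3048 = 9.8999 m/s
t = (v - v₀) / a = (9.8999 - 0.0) / 1.1 = 8.99991 s
t = 8.99991 s / 60.0 = 0.15 min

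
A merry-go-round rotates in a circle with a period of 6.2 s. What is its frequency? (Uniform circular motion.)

f = 1/T = 1/6.2 = 0.1613 Hz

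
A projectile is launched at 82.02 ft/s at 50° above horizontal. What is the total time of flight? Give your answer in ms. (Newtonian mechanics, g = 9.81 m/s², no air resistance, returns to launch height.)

v₀ = 82.02 ft/s × 0.3048 = 24.9997 m/s
T = 2 × v₀ × sin(θ) / g = 2 × 24.9997 × sin(50°) / 9.81 = 2 × 24.9997 × 0.766044 / 9.81 = 3.90436 s
T = 3.90436 s / 0.001 = 3904 ms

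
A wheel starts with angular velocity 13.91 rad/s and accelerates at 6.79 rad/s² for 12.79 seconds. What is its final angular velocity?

ω = ω₀ + αt = 13.91 + 6.79 × 12.79 = 100.75 rad/s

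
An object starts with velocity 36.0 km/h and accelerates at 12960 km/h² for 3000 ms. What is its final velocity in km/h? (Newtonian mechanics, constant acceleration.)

v₀ = 36.0 km/h × 0.2777777777777778 = 10.0 m/s
a = 12960 km/h² × 7.716049382716049e-05 = 1.0 m/s²
t = 3000 ms × 0.001 = 3.0 s
v = v₀ + a × t = 10.0 + 1.0 × 3.0 = 13.0 m/s
v = 13.0 m/s / 0.2777777777777778 = 46.8 km/h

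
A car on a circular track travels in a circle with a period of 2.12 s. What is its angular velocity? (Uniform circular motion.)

ω = 2π/T = 2π/2.12 = 2.9638 rad/s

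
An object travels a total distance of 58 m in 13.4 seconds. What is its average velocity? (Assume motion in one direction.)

v_avg = Δd / Δt = 58 / 13.4 = 4.33 m/s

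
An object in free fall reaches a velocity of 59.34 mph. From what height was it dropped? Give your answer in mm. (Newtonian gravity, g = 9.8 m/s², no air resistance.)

v = 59.34 mph × 0.44704 = 26.5274 m/s
h = v² / (2g) = 26.5274² / (2 × 9.8) = 35.9032 m
h = 35.9032 m / 0.001 = 35900 mm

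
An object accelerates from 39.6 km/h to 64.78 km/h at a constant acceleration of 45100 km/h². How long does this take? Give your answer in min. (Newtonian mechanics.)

v₀ = 39.6 km/h × 0.2777777777777778 = 11.0 m/s
v = 64.78 km/h × 0.2777777777777778 = 17.9944 m/s
a = 45100 km/h² × 7.716049382716049e-05 = 3.47994 m/s²
t = (v - v₀) / a = (17.9944 - 11.0) / 3.47994 = 2.00992 s
t = 2.00992 s / 60.0 = 0.0335 min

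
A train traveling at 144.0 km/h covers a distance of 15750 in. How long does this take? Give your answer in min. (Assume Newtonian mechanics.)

d = 15750 in × 0.0254 = 400.05 m
v = 144.0 km/h × 0.2777777777777778 = 40.0 m/s
t = d / v = 400.05 / 40.0 = 10.0013 s
t = 10.0013 s / 60.0 = 0.1667 min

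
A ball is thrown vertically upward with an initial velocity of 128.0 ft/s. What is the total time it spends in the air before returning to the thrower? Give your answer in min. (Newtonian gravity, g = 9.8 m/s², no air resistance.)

v₀ = 128.0 ft/s × 0.3048 = 39.0144 m/s
t_total = 2 × v₀ / g = 2 × 39.0144 / 9.8 = 7.96212 s
t_total = 7.96212 s / 60.0 = 0.1327 min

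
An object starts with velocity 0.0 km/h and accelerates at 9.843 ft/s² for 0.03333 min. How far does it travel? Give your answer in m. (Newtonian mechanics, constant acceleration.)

v₀ = 0.0 km/h × 0.2777777777777778 = 0.0 m/s
a = 9.843 ft/s² × 0.3048 = 3.00015 m/s²
t = 0.03333 min × 60.0 = 1.9998 s
d = v₀ × t + ½ × a × t² = 0.0 × 1.9998 + 0.5 × 3.00015 × 1.9998² = 5.999 m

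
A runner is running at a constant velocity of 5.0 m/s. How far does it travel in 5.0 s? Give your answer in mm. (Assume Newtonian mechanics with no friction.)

d = v × t = 5.0 × 5.0 = 25.0 m
d = 25.0 m / 0.001 = 25000 mm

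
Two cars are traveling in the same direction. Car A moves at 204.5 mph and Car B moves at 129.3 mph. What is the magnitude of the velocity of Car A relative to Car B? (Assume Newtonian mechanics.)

v_rel = |v_A - v_B| = |204.5 - 129.3| = 75.2 mph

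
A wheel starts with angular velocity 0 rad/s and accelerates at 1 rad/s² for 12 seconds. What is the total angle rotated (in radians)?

θ = ω₀t + ½αt² = 0×12 + ½×1×12² = 72.0 rad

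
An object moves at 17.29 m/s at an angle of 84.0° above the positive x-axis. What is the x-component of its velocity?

vₓ = v cos(θ) = 17.29 × cos(84.0°) = 1.81 m/s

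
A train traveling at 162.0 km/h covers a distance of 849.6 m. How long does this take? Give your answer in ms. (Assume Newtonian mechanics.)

v = 162.0 km/h × 0.2777777777777778 = 45.0 m/s
t = d / v = 849.6 / 45.0 = 18.88 s
t = 18.88 s / 0.001 = 18880 ms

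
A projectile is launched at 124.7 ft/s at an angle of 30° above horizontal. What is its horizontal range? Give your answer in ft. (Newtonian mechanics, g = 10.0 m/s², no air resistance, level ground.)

v₀ = 124.7 ft/s × 0.3048 = 38.0086 m/s
R = v₀² × sin(2θ) / g = 38.0086² × sin(2 × 30°) / 10.0 = 1444.65 × 0.866025 / 10.0 = 125.11 m
R = 125.11 m / 0.3048 = 410.5 ft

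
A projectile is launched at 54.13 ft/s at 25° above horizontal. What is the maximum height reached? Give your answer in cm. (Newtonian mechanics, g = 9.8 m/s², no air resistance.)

v₀ = 54.13 ft/s × 0.3048 = 16.4988 m/s
H = v₀² × sin²(θ) / (2g) = 16.4988² × sin(25°)² / (2 × 9.8) = 272.21 × 0.178606 / 19.6 = 2.48053 m
H = 2.48053 m / 0.01 = 248.1 cm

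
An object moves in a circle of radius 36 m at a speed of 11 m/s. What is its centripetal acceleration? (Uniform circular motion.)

a_c = v²/r = 11²/36 = 121/36 = 3.36 m/s²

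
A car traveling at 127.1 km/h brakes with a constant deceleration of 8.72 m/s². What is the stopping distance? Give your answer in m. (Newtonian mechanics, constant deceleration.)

v₀ = 127.1 km/h × 0.2777777777777778 = 35.3056 m/s
d = v₀² / (2a) = 35.3056² / (2 × 8.72) = 1246.49 / 17.44 = 71.47 m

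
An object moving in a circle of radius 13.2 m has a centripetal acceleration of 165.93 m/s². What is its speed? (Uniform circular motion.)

v = √(a_c × r) = √(165.93 × 13.2) = 46.8 m/s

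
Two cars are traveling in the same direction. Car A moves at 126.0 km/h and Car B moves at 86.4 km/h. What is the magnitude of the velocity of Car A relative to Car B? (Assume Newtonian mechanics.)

v_rel = |v_A - v_B| = |126.0 - 86.4| = 39.6 km/h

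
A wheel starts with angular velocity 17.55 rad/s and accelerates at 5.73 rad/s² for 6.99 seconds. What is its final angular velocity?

ω = ω₀ + αt = 17.55 + 5.73 × 6.99 = 57.6 rad/s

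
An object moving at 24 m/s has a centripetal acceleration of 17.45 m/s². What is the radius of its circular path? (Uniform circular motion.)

r = v²/a_c = 24²/17.45 = 33.01 m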